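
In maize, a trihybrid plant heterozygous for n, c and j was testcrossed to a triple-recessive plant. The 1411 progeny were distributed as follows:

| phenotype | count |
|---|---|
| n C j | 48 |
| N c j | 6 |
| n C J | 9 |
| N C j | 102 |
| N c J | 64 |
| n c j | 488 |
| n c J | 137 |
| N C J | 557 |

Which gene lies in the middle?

The two most frequent reciprocal classes, n c j and N C J, are the parental types, so the F1 was n c j / N C J.
The two rarest classes, N c j and n C J, are the double crossovers. Comparing them with the parentals, only the n allele has switched, so n is the middle locus and the order is j – n – c.

n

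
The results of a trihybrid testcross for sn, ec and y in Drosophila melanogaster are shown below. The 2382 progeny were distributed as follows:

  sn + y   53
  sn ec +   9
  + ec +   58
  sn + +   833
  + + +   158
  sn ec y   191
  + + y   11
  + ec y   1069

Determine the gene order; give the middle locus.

ec

The two most frequent reciprocal classes, + ec y and sn + +, are the parental types, so the F1 was + ec y / sn + +.
The two rarest classes, + + y and sn ec +, are the double crossovers. Comparing them with the parentals, only the ec allele has switched, so ec is the middle locus and the order is sn – ec – y.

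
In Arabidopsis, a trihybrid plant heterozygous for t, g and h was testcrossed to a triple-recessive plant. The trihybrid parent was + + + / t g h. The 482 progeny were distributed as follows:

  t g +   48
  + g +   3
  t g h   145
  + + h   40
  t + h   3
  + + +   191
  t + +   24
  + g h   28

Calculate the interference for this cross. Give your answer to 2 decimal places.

The two rarest classes, + g + and t + h, are the double crossovers. Comparing them with the parentals, only the g allele has switched, so g is the middle locus and the order is t – g – h.
t–g: (52 + 6)/482 = 0.1203; g–h: (88 + 6)/482 = 0.1950.
Expected DCO frequency = 0.1203 × 0.1950 ≈ 0.02346; observed = 6/482 ≈ 0.01245.
Coefficient of coincidence = 0.01245/0.02346 ≈ 0.53; interference = 1 − 0.53 = 0.47.

0.47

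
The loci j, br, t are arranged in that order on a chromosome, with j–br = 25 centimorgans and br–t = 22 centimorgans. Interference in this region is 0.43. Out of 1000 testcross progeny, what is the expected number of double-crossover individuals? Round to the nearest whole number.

31

Map distances give recombination frequencies of 0.250 and 0.220 for the two intervals.
With interference 0.43 (so coincidence = 0.57), expected double-crossover frequency = 0.250 × 0.220 × 0.57 = 0.03135.
Expected number = 0.03135 × 1000 = 31.35 ≈ 31.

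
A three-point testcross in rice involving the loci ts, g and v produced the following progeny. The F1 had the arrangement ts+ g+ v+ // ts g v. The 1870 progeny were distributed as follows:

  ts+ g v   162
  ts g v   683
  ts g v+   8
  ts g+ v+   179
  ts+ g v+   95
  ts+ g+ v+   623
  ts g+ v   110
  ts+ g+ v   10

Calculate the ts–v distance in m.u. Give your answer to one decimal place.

The two rarest classes, ts+ g+ v and ts g v+, are the double crossovers. Comparing them with the parentals, only the v allele has switched, so v is the middle locus and the order is ts – v – g.
Crossovers in the ts–v interval produce the single-crossover classes ts g+ v+ and ts+ g v (179 + 162 = 341) plus the double crossovers (18).
RF(ts–v) = (341 + 18) / 1870 = 359/1870 = 0.1920 → 19.2 m.u.

19.2 m.u.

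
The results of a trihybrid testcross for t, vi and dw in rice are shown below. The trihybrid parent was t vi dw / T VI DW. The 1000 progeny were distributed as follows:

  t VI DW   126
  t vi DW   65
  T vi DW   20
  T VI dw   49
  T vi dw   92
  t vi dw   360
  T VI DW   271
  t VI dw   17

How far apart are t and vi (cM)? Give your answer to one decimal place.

The two rarest classes, t VI dw and T vi DW, are the double crossovers. Comparing them with the parentals, only the vi allele has switched, so vi is the middle locus and the order is dw – vi – t.
Crossovers in the vi–t interval produce the single-crossover classes T vi dw and t VI DW (92 + 126 = 218) plus the double crossovers (37).
RF(vi–t) = (218 + 37) / 1000 = 255/1000 = 0.2550 → 25.5 cM.

25.5 cM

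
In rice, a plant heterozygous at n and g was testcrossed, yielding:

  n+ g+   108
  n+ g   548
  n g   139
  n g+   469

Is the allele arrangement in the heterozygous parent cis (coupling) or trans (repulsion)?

The two most frequent classes are n+ g (548) and n g+ (469); these are the parental (non-recombinant) types.
So the F1 carried n+ g on one chromosome and n g+ on the other — the recessive alleles are on opposite chromosomes (trans / repulsion).

trans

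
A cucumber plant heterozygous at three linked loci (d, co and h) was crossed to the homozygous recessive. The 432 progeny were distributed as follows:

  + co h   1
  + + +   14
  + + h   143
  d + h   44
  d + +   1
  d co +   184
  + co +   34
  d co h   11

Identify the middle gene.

co

The two most frequent reciprocal classes, d co + and + + h, are the parental types, so the F1 was d co + / + + h.
The two rarest classes, d + + and + co h, are the double crossovers. Comparing them with the parentals, only the co allele has switched, so co is the middle locus and the order is h – co – d.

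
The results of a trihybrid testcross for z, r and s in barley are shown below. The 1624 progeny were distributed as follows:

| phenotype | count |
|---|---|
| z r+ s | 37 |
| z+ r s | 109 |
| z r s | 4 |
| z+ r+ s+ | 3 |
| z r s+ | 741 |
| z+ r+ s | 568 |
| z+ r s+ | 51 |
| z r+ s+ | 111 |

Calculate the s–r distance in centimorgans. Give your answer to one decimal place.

The two most frequent reciprocal classes, z r s+ and z+ r+ s, are the parental types, so the F1 was z r s+ / z+ r+ s.
The two rarest classes, z r s and z+ r+ s+, are the double crossovers. Comparing them with the parentals, only the s allele has switched, so s is the middle locus and the order is z – s – r.
Crossovers in the s–r interval produce the single-crossover classes z r+ s+ and z+ r s (111 + 109 = 220) plus the double crossovers (7).
RF(s–r) = (220 + 7) / 1624 = 227/1624 = 0.1398 → 14.0 centimorgans.

14.0 centimorgans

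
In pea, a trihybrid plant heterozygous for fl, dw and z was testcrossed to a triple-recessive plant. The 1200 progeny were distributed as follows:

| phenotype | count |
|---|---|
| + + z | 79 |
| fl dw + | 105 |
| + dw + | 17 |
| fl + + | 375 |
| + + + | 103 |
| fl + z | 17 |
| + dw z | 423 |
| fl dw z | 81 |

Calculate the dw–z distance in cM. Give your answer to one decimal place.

18.2 cM

The two most frequent reciprocal classes, + dw z and fl + +, are the parental types, so the F1 was + dw z / fl + +.
The two rarest classes, + dw + and fl + z, are the double crossovers. Comparing them with the parentals, only the z allele has switched, so z is the middle locus and the order is dw – z – fl.
Crossovers in the dw–z interval produce the single-crossover classes + + z and fl dw + (79 + 105 = 184) plus the double crossovers (34).
RF(dw–z) = (184 + 34) / 1200 = 218/1200 = 0.1817 → 18.2 cM.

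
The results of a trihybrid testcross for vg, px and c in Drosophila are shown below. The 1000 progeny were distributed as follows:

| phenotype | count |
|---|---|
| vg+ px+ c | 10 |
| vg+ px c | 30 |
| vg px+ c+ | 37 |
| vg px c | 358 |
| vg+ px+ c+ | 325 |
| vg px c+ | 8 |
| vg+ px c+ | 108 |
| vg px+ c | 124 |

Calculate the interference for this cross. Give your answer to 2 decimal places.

0.15

The two most frequent reciprocal classes, vg px c and vg+ px+ c+, are the parental types, so the F1 was vg px c / vg+ px+ c+.
The two rarest classes, vg px c+ and vg+ px+ c, are the double crossovers. Comparing them with the parentals, only the c allele has switched, so c is the middle locus and the order is vg – c – px.
vg–c: (67 + 18)/1000 = 0.0850; c–px: (232 + 18)/1000 = 0.2500.
Expected DCO frequency = 0.0850 × 0.2500 ≈ 0.02125; observed = 18/1000 ≈ 0.01800.
Coefficient of coincidence = 0.01800/0.02125 ≈ 0.85; interference = 1 − 0.85 = 0.15.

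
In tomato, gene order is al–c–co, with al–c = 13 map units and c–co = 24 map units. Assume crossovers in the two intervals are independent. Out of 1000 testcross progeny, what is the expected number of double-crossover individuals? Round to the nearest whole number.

Map distances give recombination frequencies of 0.130 and 0.240 for the two intervals.
With no interference, expected double-crossover frequency = 0.130 × 0.240 = 0.03120.
Expected number = 0.03120 × 1000 = 31.20 ≈ 31.

31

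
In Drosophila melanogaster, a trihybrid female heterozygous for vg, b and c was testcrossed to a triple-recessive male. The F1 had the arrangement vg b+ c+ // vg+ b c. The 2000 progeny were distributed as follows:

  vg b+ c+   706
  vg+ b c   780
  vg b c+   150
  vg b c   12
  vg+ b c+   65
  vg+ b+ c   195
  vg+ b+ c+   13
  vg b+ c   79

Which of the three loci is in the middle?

The two rarest classes, vg+ b+ c+ and vg b c, are the double crossovers. Comparing them with the parentals, only the vg allele has switched, so vg is the middle locus and the order is b – vg – c.

vg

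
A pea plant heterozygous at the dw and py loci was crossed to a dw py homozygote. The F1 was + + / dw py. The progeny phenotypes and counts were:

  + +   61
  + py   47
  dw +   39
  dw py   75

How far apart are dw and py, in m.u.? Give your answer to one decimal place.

The recombinant classes are + py and dw +: 47 + 39 = 86.
Recombination frequency = 86/222 = 0.3874 ≈ 38.7%, i.e. 38.7 m.u.

38.7 m.u.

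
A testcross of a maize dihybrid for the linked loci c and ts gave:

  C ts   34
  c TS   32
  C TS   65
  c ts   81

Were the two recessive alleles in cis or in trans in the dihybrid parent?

The two most frequent classes are C TS (65) and c ts (81); these are the parental (non-recombinant) types.
So the F1 carried C TS on one chromosome and c ts on the other — the recessive alleles are on the same chromosome (cis / coupling).

cis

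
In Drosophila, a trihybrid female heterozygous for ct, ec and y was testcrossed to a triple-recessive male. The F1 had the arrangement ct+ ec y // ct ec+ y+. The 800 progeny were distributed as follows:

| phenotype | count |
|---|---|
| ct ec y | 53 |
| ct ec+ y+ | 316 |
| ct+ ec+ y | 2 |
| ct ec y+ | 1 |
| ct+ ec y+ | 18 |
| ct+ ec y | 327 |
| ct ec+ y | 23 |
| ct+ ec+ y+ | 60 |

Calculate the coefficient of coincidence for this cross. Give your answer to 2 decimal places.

0.47

The two rarest classes, ct+ ec+ y and ct ec y+, are the double crossovers. Comparing them with the parentals, only the ec allele has switched, so ec is the middle locus and the order is ct – ec – y.
ct–ec: (113 + 3)/800 = 0.1450; ec–y: (41 + 3)/800 = 0.0550.
Expected DCO frequency = 0.1450 × 0.0550 ≈ 0.00797; observed = 3/800 ≈ 0.00375.
Coefficient of coincidence = 0.00375/0.00797 ≈ 0.47.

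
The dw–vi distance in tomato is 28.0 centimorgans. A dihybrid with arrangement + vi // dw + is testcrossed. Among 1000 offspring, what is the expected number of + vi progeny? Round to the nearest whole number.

A map distance of 28.0 centimorgans corresponds to a recombination frequency of 0.280.
The F1 is + vi / dw +, so + vi is a parental gamete class with expected frequency (1 − r)/2 = 0.720/2 = 0.3600.
Expected number = 0.3600 × 1000 = 360.00 ≈ 360.

360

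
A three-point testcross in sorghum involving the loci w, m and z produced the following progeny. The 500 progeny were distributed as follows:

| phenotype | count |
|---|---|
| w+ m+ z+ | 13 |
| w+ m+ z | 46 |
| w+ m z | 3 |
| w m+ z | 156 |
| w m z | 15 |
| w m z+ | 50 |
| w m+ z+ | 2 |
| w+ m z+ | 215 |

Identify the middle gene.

The two most frequent reciprocal classes, w+ m z+ and w m+ z, are the parental types, so the F1 was w+ m z+ / w m+ z.
The two rarest classes, w+ m z and w m+ z+, are the double crossovers. Comparing them with the parentals, only the z allele has switched, so z is the middle locus and the order is w – z – m.

z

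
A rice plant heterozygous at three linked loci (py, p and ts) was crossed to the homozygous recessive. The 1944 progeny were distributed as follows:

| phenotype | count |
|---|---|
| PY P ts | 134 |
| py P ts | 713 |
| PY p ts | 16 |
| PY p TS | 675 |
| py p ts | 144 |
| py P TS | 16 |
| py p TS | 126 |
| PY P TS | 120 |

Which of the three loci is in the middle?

ts

The two most frequent reciprocal classes, PY p TS and py P ts, are the parental types, so the F1 was PY p TS / py P ts.
The two rarest classes, PY p ts and py P TS, are the double crossovers. Comparing them with the parentals, only the ts allele has switched, so ts is the middle locus and the order is py – ts – p.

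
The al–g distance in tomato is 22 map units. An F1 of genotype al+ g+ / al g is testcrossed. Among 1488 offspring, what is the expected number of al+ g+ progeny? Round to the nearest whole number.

A map distance of 22 map units corresponds to a recombination frequency of 0.220.
The F1 is al+ g+ / al g, so al+ g+ is a parental gamete class with expected frequency (1 − r)/2 = 0.780/2 = 0.3900.
Expected number = 0.3900 × 1488 = 580.32 ≈ 580.

580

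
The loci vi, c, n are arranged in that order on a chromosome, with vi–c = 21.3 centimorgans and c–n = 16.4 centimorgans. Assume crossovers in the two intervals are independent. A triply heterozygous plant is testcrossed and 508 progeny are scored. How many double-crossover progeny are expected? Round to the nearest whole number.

18

Map distances give recombination frequencies of 0.213 and 0.164 for the two intervals.
With no interference, expected double-crossover frequency = 0.213 × 0.164 = 0.03493.
Expected number = 0.03493 × 508 = 17.75 ≈ 18.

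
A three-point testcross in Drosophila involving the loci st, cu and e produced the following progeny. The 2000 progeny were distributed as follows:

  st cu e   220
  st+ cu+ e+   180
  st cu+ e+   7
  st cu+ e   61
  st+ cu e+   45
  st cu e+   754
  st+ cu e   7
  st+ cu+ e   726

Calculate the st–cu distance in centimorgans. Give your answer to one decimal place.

The two most frequent reciprocal classes, st+ cu+ e and st cu e+, are the parental types, so the F1 was st+ cu+ e / st cu e+.
The two rarest classes, st+ cu e and st cu+ e+, are the double crossovers. Comparing them with the parentals, only the cu allele has switched, so cu is the middle locus and the order is e – cu – st.
Crossovers in the cu–st interval produce the single-crossover classes st cu+ e and st+ cu e+ (61 + 45 = 106) plus the double crossovers (14).
RF(cu–st) = (106 + 14) / 2000 = 120/2000 = 0.0600 → 6.0 centimorgans.

6.0 centimorgans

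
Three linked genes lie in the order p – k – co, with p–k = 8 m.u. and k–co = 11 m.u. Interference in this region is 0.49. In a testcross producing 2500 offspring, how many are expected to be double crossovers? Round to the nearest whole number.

Map distances give recombination frequencies of 0.080 and 0.110 for the two intervals.
With interference 0.49 (so coincidence = 0.51), expected double-crossover frequency = 0.080 × 0.110 × 0.51 = 0.00449.
Expected number = 0.00449 × 2500 = 11.22 ≈ 11.

11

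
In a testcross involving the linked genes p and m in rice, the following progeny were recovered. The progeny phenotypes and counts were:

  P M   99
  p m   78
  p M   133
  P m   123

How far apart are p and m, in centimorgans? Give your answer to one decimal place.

40.9 centimorgans

The two most frequent classes, P m (123) and p M (133), are the parental types, so the F1 was P m / p M.
The recombinant classes are P M and p m: 99 + 78 = 177.
Recombination frequency = 177/433 = 0.4088 ≈ 40.9%, i.e. 40.9 centimorgans.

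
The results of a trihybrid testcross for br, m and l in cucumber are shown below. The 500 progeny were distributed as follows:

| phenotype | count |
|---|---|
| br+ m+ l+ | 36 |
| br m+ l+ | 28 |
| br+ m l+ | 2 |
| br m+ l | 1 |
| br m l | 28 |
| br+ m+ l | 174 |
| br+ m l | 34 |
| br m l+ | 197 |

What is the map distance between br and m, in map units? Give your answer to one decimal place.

The two most frequent reciprocal classes, br+ m+ l and br m l+, are the parental types, so the F1 was br+ m+ l / br m l+.
The two rarest classes, br m+ l and br+ m l+, are the double crossovers. Comparing them with the parentals, only the br allele has switched, so br is the middle locus and the order is m – br – l.
Crossovers in the m–br interval produce the single-crossover classes br+ m l and br m+ l+ (34 + 28 = 62) plus the double crossovers (3).
RF(m–br) = (62 + 3) / 500 = 65/500 = 0.1300 → 13.0 map units.

13.0 map units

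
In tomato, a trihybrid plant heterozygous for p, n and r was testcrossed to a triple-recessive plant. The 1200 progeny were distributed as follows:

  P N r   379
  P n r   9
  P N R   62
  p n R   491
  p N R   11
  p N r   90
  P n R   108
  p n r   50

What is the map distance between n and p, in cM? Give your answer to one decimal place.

18.2 cM

The two most frequent reciprocal classes, p n R and P N r, are the parental types, so the F1 was p n R / P N r.
The two rarest classes, p N R and P n r, are the double crossovers. Comparing them with the parentals, only the n allele has switched, so n is the middle locus and the order is p – n – r.
Crossovers in the p–n interval produce the single-crossover classes P n R and p N r (108 + 90 = 198) plus the double crossovers (20).
RF(p–n) = (198 + 20) / 1200 = 218/1200 = 0.1817 → 18.2 cM.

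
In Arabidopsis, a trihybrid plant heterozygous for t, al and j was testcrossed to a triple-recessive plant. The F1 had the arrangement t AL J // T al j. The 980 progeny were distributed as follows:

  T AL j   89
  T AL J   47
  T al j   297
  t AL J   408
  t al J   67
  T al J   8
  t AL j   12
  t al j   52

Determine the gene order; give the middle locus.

j

The two rarest classes, t AL j and T al J, are the double crossovers. Comparing them with the parentals, only the j allele has switched, so j is the middle locus and the order is al – j – t.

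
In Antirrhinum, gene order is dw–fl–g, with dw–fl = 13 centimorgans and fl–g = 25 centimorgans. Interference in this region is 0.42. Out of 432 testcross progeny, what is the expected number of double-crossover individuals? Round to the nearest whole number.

Map distances give recombination frequencies of 0.130 and 0.250 for the two intervals.
With interference 0.42 (so coincidence = 0.58), expected double-crossover frequency = 0.130 × 0.250 × 0.58 = 0.01885.
Expected number = 0.01885 × 432 = 8.14 ≈ 8.

8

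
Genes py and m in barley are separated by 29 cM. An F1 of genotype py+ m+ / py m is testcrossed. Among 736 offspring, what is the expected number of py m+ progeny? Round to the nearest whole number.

107

A map distance of 29 cM corresponds to a recombination frequency of 0.290.
The F1 is py+ m+ / py m, so py m+ is a recombinant gamete class with expected frequency r/2 = 0.290/2 = 0.1450.
Expected number = 0.1450 × 736 = 106.72 ≈ 107.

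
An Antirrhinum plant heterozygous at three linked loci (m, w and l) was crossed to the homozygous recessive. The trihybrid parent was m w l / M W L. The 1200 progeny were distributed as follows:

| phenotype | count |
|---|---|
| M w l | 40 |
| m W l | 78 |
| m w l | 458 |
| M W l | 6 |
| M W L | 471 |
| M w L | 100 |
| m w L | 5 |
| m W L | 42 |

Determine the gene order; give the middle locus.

The two rarest classes, m w L and M W l, are the double crossovers. Comparing them with the parentals, only the l allele has switched, so l is the middle locus and the order is m – l – w.

l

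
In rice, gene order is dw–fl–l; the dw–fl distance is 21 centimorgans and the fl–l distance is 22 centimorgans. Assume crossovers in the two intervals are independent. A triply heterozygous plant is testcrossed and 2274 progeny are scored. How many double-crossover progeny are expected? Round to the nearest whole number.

Map distances give recombination frequencies of 0.210 and 0.220 for the two intervals.
With no interference, expected double-crossover frequency = 0.210 × 0.220 = 0.04620.
Expected number = 0.04620 × 2274 = 105.06 ≈ 105.

105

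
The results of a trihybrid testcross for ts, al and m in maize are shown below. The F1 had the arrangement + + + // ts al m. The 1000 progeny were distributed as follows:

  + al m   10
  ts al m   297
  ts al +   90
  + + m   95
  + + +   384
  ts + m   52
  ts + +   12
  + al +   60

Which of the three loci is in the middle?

ts

The two rarest classes, ts + + and + al m, are the double crossovers. Comparing them with the parentals, only the ts allele has switched, so ts is the middle locus and the order is m – ts – al.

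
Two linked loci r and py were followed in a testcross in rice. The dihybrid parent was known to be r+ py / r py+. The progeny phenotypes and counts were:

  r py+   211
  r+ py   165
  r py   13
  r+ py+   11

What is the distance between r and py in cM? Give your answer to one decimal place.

6.0 cM

The recombinant classes are r+ py+ and r py: 11 + 13 = 24.
Recombination frequency = 24/400 = 0.0600 ≈ 6.0%, i.e. 6.0 cM.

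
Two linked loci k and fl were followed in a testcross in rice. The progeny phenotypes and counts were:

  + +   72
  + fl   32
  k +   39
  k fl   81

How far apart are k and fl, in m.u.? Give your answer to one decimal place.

31.7 m.u.

The two most frequent classes, + + (72) and k fl (81), are the parental types, so the F1 was + + / k fl.
The recombinant classes are + fl and k +: 32 + 39 = 71.
Recombination frequency = 71/224 = 0.3170 ≈ 31.7%, i.e. 31.7 m.u.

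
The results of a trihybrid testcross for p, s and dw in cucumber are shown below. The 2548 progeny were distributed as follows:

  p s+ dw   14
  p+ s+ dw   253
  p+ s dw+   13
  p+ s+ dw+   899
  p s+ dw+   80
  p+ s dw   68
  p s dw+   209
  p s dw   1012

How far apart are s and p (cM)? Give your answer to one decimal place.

The two most frequent reciprocal classes, p s dw and p+ s+ dw+, are the parental types, so the F1 was p s dw / p+ s+ dw+.
The two rarest classes, p s+ dw and p+ s dw+, are the double crossovers. Comparing them with the parentals, only the s allele has switched, so s is the middle locus and the order is p – s – dw.
Crossovers in the p–s interval produce the single-crossover classes p+ s dw and p s+ dw+ (68 + 80 = 148) plus the double crossovers (27).
RF(p–s) = (148 + 27) / 2548 = 175/2548 = 0.0687 → 6.9 cM.

6.9 cM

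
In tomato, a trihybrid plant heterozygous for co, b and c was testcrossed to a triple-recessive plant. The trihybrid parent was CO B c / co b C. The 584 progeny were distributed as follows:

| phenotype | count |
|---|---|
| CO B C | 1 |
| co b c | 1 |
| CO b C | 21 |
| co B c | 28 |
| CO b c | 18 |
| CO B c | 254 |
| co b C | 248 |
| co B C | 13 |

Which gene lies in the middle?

c

The two rarest classes, CO B C and co b c, are the double crossovers. Comparing them with the parentals, only the c allele has switched, so c is the middle locus and the order is co – c – b.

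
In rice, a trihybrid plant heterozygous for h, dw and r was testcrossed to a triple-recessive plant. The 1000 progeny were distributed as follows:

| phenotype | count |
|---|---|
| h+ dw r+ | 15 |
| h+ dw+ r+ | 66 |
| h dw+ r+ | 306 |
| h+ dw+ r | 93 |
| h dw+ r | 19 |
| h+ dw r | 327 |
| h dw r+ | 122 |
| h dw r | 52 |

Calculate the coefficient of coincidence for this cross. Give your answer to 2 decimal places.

0.90

The two most frequent reciprocal classes, h dw+ r+ and h+ dw r, are the parental types, so the F1 was h dw+ r+ / h+ dw r.
The two rarest classes, h dw+ r and h+ dw r+, are the double crossovers. Comparing them with the parentals, only the r allele has switched, so r is the middle locus and the order is dw – r – h.
dw–r: (215 + 34)/1000 = 0.2490; r–h: (118 + 34)/1000 = 0.1520.
Expected DCO frequency = 0.2490 × 0.1520 ≈ 0.03785; observed = 34/1000 ≈ 0.03400.
Coefficient of coincidence = 0.03400/0.03785 ≈ 0.90.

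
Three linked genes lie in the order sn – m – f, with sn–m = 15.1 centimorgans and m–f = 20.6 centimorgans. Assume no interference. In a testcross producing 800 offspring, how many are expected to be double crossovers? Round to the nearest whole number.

Map distances give recombination frequencies of 0.151 and 0.206 for the two intervals.
With no interference, expected double-crossover frequency = 0.151 × 0.206 = 0.03111.
Expected number = 0.03111 × 800 = 24.88 ≈ 25.

25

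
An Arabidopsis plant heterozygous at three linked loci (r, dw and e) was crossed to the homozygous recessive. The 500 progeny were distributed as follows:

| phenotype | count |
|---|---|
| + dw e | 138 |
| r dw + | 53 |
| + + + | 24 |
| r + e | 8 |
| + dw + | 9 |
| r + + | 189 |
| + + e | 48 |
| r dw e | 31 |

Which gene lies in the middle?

e

The two most frequent reciprocal classes, r + + and + dw e, are the parental types, so the F1 was r + + / + dw e.
The two rarest classes, r + e and + dw +, are the double crossovers. Comparing them with the parentals, only the e allele has switched, so e is the middle locus and the order is dw – e – r.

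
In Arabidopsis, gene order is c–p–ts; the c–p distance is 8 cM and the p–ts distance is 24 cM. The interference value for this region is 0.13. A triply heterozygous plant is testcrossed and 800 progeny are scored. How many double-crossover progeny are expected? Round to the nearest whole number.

13

Map distances give recombination frequencies of 0.080 and 0.240 for the two intervals.
With interference 0.13 (so coincidence = 0.87), expected double-crossover frequency = 0.080 × 0.240 × 0.87 = 0.01670.
Expected number = 0.01670 × 800 = 13.36 ≈ 13.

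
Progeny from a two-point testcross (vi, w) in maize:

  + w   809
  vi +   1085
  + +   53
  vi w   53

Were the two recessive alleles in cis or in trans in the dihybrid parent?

trans

The two most frequent classes are + w (809) and vi + (1085); these are the parental (non-recombinant) types.
So the F1 carried + w on one chromosome and vi + on the other — the recessive alleles are on opposite chromosomes (trans / repulsion).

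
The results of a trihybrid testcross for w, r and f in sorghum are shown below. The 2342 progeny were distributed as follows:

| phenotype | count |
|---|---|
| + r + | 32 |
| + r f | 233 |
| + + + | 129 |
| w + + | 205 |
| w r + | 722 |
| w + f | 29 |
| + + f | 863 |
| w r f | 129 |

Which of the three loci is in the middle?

w

The two most frequent reciprocal classes, w r + and + + f, are the parental types, so the F1 was w r + / + + f.
The two rarest classes, + r + and w + f, are the double crossovers. Comparing them with the parentals, only the w allele has switched, so w is the middle locus and the order is r – w – f.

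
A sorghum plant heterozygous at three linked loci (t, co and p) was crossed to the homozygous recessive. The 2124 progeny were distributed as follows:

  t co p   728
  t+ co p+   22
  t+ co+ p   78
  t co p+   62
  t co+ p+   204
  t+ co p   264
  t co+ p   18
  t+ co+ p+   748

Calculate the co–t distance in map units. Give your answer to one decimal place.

23.9 map units

The two most frequent reciprocal classes, t co p and t+ co+ p+, are the parental types, so the F1 was t co p / t+ co+ p+.
The two rarest classes, t co+ p and t+ co p+, are the double crossovers. Comparing them with the parentals, only the co allele has switched, so co is the middle locus and the order is p – co – t.
Crossovers in the co–t interval produce the single-crossover classes t+ co p and t co+ p+ (264 + 204 = 468) plus the double crossovers (40).
RF(co–t) = (468 + 40) / 2124 = 508/2124 = 0.2392 → 23.9 map units.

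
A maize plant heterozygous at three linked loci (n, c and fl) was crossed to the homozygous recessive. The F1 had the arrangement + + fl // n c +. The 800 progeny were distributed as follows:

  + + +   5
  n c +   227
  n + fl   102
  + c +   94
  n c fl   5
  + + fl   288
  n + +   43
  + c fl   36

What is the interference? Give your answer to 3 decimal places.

The two rarest classes, + + + and n c fl, are the double crossovers. Comparing them with the parentals, only the fl allele has switched, so fl is the middle locus and the order is c – fl – n.
c–fl: (79 + 10)/800 = 0.1113; fl–n: (196 + 10)/800 = 0.2575.
Expected DCO frequency = 0.1113 × 0.2575 ≈ 0.02866; observed = 10/800 ≈ 0.01250.
Coefficient of coincidence = 0.01250/0.02866 ≈ 0.436; interference = 1 − 0.436 = 0.564.

0.564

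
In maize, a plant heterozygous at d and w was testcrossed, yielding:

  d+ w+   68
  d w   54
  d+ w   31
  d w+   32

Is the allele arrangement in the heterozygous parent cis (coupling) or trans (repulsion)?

cis

The two most frequent classes are d+ w+ (68) and d w (54); these are the parental (non-recombinant) types.
So the F1 carried d+ w+ on one chromosome and d w on the other — the recessive alleles are on the same chromosome (cis / coupling).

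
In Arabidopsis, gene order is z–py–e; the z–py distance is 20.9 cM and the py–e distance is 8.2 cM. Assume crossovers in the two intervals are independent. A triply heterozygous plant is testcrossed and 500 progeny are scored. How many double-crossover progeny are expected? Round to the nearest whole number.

Map distances give recombination frequencies of 0.209 and 0.082 for the two intervals.
With no interference, expected double-crossover frequency = 0.209 × 0.082 = 0.01714.
Expected number = 0.01714 × 500 = 8.57 ≈ 9.

9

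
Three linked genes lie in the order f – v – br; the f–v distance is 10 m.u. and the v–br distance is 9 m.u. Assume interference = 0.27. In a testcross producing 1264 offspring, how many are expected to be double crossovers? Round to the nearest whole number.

Map distances give recombination frequencies of 0.100 and 0.090 for the two intervals.
With interference 0.27 (so coincidence = 0.73), expected double-crossover frequency = 0.100 × 0.090 × 0.73 = 0.00657.
Expected number = 0.00657 × 1264 = 8.30 ≈ 8.

8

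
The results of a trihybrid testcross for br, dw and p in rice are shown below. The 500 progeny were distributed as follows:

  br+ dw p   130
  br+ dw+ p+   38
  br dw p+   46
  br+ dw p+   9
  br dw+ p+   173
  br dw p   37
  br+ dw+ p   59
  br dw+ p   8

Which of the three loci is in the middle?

p

The two most frequent reciprocal classes, br+ dw p and br dw+ p+, are the parental types, so the F1 was br+ dw p / br dw+ p+.
The two rarest classes, br+ dw p+ and br dw+ p, are the double crossovers. Comparing them with the parentals, only the p allele has switched, so p is the middle locus and the order is br – p – dw.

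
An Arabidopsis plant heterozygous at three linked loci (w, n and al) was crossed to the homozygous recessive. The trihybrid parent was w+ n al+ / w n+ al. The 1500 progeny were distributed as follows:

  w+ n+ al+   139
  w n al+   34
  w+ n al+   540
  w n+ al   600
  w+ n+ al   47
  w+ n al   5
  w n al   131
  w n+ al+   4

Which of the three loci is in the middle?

The two rarest classes, w+ n al and w n+ al+, are the double crossovers. Comparing them with the parentals, only the al allele has switched, so al is the middle locus and the order is w – al – n.

al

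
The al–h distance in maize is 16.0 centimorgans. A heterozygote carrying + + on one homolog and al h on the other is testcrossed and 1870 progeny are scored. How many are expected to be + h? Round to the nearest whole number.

150

A map distance of 16.0 centimorgans corresponds to a recombination frequency of 0.160.
The F1 is + + / al h, so + h is a recombinant gamete class with expected frequency r/2 = 0.160/2 = 0.0800.
Expected number = 0.0800 × 1870 = 149.60 ≈ 150.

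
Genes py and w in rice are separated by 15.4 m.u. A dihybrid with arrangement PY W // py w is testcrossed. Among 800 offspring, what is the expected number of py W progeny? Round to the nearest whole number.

A map distance of 15.4 m.u. corresponds to a recombination frequency of 0.154.
The F1 is PY W / py w, so py W is a recombinant gamete class with expected frequency r/2 = 0.154/2 = 0.0770.
Expected number = 0.0770 × 800 = 61.60 ≈ 62.

62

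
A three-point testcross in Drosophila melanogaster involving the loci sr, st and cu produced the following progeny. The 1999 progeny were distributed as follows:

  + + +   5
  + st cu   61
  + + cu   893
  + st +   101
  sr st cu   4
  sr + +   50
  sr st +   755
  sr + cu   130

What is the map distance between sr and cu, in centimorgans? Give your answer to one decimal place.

The two most frequent reciprocal classes, sr st + and + + cu, are the parental types, so the F1 was sr st + / + + cu.
The two rarest classes, sr st cu and + + +, are the double crossovers. Comparing them with the parentals, only the cu allele has switched, so cu is the middle locus and the order is st – cu – sr.
Crossovers in the cu–sr interval produce the single-crossover classes + st + and sr + cu (101 + 130 = 231) plus the double crossovers (9).
RF(cu–sr) = (231 + 9) / 1999 = 240/1999 = 0.1201 → 12.0 centimorgans.

12.0 centimorgans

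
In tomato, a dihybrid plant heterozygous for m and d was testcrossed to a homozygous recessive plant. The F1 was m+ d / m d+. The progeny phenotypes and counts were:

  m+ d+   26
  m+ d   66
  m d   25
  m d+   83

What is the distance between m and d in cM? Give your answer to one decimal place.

25.5 cM

The recombinant classes are m+ d+ and m d: 26 + 25 = 51.
Recombination frequency = 51/200 = 0.2550 ≈ 25.5%, i.e. 25.5 cM.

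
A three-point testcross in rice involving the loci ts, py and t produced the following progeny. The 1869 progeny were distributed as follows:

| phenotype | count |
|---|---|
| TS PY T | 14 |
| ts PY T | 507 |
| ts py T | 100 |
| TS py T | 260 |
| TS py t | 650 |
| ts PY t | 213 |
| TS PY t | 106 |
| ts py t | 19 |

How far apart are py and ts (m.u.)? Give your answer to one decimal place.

The two most frequent reciprocal classes, TS py t and ts PY T, are the parental types, so the F1 was TS py t / ts PY T.
The two rarest classes, ts py t and TS PY T, are the double crossovers. Comparing them with the parentals, only the ts allele has switched, so ts is the middle locus and the order is py – ts – t.
Crossovers in the py–ts interval produce the single-crossover classes TS PY t and ts py T (106 + 100 = 206) plus the double crossovers (33).
RF(py–ts) = (206 + 33) / 1869 = 239/1869 = 0.1279 → 12.8 m.u.

12.8 m.u.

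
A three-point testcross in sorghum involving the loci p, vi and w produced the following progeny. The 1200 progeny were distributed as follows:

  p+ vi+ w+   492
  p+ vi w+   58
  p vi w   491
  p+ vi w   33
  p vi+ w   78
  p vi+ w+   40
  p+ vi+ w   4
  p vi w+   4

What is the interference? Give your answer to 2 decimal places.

The two most frequent reciprocal classes, p vi w and p+ vi+ w+, are the parental types, so the F1 was p vi w / p+ vi+ w+.
The two rarest classes, p vi w+ and p+ vi+ w, are the double crossovers. Comparing them with the parentals, only the w allele has switched, so w is the middle locus and the order is p – w – vi.
p–w: (73 + 8)/1200 = 0.0675; w–vi: (136 + 8)/1200 = 0.1200.
Expected DCO frequency = 0.0675 × 0.1200 ≈ 0.00810; observed = 8/1200 ≈ 0.00667.
Coefficient of coincidence = 0.00667/0.00810 ≈ 0.82; interference = 1 − 0.82 = 0.18.

0.18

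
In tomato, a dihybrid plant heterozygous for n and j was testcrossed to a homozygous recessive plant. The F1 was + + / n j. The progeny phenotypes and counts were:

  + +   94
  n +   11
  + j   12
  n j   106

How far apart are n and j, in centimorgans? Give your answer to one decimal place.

The recombinant classes are + j and n +: 12 + 11 = 23.
Recombination frequency = 23/223 = 0.1031 ≈ 10.3%, i.e. 10.3 centimorgans.

10.3 centimorgans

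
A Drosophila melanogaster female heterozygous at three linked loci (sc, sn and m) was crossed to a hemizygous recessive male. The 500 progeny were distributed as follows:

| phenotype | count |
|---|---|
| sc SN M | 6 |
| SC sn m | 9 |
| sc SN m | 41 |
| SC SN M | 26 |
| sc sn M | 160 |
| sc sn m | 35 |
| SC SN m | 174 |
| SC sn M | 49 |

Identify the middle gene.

The two most frequent reciprocal classes, sc sn M and SC SN m, are the parental types, so the F1 was sc sn M / SC SN m.
The two rarest classes, sc SN M and SC sn m, are the double crossovers. Comparing them with the parentals, only the sn allele has switched, so sn is the middle locus and the order is m – sn – sc.

sn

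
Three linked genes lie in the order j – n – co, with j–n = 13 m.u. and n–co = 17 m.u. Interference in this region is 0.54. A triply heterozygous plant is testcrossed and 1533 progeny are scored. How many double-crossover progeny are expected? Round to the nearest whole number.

Map distances give recombination frequencies of 0.130 and 0.170 for the two intervals.
With interference 0.54 (so coincidence = 0.46), expected double-crossover frequency = 0.130 × 0.170 × 0.46 = 0.01017.
Expected number = 0.01017 × 1533 = 15.58 ≈ 16.

16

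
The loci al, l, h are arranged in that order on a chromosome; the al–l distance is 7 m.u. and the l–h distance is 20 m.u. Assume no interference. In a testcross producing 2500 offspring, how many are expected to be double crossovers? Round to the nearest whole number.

35

Map distances give recombination frequencies of 0.070 and 0.200 for the two intervals.
With no interference, expected double-crossover frequency = 0.070 × 0.200 = 0.01400.
Expected number = 0.01400 × 2500 = 35.00 ≈ 35.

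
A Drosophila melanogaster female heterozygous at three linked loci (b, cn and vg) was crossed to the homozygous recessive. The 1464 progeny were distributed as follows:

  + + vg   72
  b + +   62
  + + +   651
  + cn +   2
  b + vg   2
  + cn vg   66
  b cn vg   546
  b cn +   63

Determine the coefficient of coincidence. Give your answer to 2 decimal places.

The two most frequent reciprocal classes, b cn vg and + + +, are the parental types, so the F1 was b cn vg / + + +.
The two rarest classes, b + vg and + cn +, are the double crossovers. Comparing them with the parentals, only the cn allele has switched, so cn is the middle locus and the order is vg – cn – b.
vg–cn: (135 + 4)/1464 = 0.0949; cn–b: (128 + 4)/1464 = 0.0902.
Expected DCO frequency = 0.0949 × 0.0902 ≈ 0.00856; observed = 4/1464 ≈ 0.00273.
Coefficient of coincidence = 0.00273/0.00856 ≈ 0.32.

0.32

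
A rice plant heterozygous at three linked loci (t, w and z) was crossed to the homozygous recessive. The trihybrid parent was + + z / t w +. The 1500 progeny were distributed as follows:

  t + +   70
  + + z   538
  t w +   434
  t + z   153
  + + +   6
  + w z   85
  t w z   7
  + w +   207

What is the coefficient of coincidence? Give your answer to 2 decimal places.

The two rarest classes, + + + and t w z, are the double crossovers. Comparing them with the parentals, only the z allele has switched, so z is the middle locus and the order is t – z – w.
t–z: (360 + 13)/1500 = 0.2487; z–w: (155 + 13)/1500 = 0.1120.
Expected DCO frequency = 0.2487 × 0.1120 ≈ 0.02785; observed = 13/1500 ≈ 0.00867.
Coefficient of coincidence = 0.00867/0.02785 ≈ 0.31.

0.31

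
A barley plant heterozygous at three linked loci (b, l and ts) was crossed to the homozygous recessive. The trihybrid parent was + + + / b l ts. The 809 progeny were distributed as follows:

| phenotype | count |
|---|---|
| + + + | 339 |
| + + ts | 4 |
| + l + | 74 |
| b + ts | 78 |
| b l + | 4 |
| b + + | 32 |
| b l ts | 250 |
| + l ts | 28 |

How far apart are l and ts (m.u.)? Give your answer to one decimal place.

19.8 m.u.

The two rarest classes, + + ts and b l +, are the double crossovers. Comparing them with the parentals, only the ts allele has switched, so ts is the middle locus and the order is b – ts – l.
Crossovers in the ts–l interval produce the single-crossover classes + l + and b + ts (74 + 78 = 152) plus the double crossovers (8).
RF(ts–l) = (152 + 8) / 809 = 160/809 = 0.1978 → 19.8 m.u.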